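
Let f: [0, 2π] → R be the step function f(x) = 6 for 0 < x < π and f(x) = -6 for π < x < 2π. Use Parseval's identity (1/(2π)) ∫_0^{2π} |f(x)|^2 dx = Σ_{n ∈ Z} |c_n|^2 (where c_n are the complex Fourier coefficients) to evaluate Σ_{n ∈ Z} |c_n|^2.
Σ |c_n|^2 = 36

Parseval equates the L^2 energy of f (normalised by 1/(2π)) with the ℓ^2 sum of its Fourier coefficients: (1/(2π)) ∫_0^{2π} |f|^2 = Σ |c_n|^2.
Compute the left side: (1/(2π)) [∫_0^π 6^2 dx + ∫_π^{2π} (-6)^2 dx] = (1/(2π)) · (36π + 36π) = (36 + 36)/2 = 36.
So Σ_{n ∈ Z} |c_n|^2 = 36.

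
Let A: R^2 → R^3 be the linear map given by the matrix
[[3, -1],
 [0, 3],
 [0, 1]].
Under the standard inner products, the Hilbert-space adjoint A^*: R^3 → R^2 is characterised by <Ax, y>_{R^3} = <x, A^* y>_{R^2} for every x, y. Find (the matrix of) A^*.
A^* = A^T =
[[3, 0, 0],
 [-1, 3, 1]]

For real matrices with standard dot products, the defining identity <Ax, y> = <x, A^* y> gives (Ax)^T y = x^T (A^*) y, i.e. x^T A^T y = x^T (A^*) y. Since this holds for all x, y, we must have A^* = A^T. Therefore
A^* =
[[3, 0, 0],
 [-1, 3, 1]].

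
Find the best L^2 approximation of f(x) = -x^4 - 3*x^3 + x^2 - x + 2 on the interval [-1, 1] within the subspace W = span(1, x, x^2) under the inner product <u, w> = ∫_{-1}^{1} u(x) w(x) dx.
g(x) = x^2/7 - 14*x/5 + 73/35

The best approximation g ∈ W is the orthogonal projection of f onto W. Writing g = a_0 + a_1 x + a_2 x^2, the coefficients solve the normal equations G · a = b where
  G_{ij} = <φ_i, φ_j> and b_i = <f, φ_i>, with φ_0 = 1, φ_1 = x, φ_2 = x^2.
G =
  [2, 0, 2/3]
  [0, 2/3, 0]
  [2/3, 0, 2/5],
b = (64/15, -28/15, 152/105).
Solving gives a_0 = 73/35, a_1 = -14/5, a_2 = 1/7, so
  g(x) = x^2/7 - 14*x/5 + 73/35.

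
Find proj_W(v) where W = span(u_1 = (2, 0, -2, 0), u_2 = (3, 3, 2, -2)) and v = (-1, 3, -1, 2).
proj_W(v) = (0, 0, 0, 0)

Set up U = [u_1 | ... | u_2] ∈ R^(4×2). The projector onto W = col(U) is P = U (U^T U)^(-1) U^T.
Compute U^T U =
  [8, 2]
  [2, 26],
and U^T v = (0, 0).
Solve U^T U · c = U^T v for the coefficients: c = (0, 0). The projection is proj_W(v) = U c.
Check: (v - proj_W(v)) · u_1 = 0  (should be 0).
Check: (v - proj_W(v)) · u_2 = 0  (should be 0).
Result: proj_W(v) = (0, 0, 0, 0).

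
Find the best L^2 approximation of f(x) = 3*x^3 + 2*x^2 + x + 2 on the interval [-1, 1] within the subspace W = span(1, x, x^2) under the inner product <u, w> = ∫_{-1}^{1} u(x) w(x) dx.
g(x) = 2*x^2 + 14*x/5 + 2

The best approximation g ∈ W is the orthogonal projection of f onto W. Writing g = a_0 + a_1 x + a_2 x^2, the coefficients solve the normal equations G · a = b where
  G_{ij} = <φ_i, φ_j> and b_i = <f, φ_i>, with φ_0 = 1, φ_1 = x, φ_2 = x^2.
G =
  [2, 0, 2/3]
  [0, 2/3, 0]
  [2/3, 0, 2/5],
b = (16/3, 28/15, 32/15).
Solving gives a_0 = 2, a_1 = 14/5, a_2 = 2, so
  g(x) = 2*x^2 + 14*x/5 + 2.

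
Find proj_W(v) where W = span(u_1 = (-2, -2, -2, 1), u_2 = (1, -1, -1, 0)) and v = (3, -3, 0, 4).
proj_W(v) = (2, -2, -2, 0)

Set up U = [u_1 | ... | u_2] ∈ R^(4×2). The projector onto W = col(U) is P = U (U^T U)^(-1) U^T.
Compute U^T U =
  [13, 2]
  [2, 3],
and U^T v = (4, 6).
Solve U^T U · c = U^T v for the coefficients: c = (0, 2). The projection is proj_W(v) = U c.
Check: (v - proj_W(v)) · u_1 = 0  (should be 0).
Check: (v - proj_W(v)) · u_2 = 0  (should be 0).
Result: proj_W(v) = (2, -2, -2, 0).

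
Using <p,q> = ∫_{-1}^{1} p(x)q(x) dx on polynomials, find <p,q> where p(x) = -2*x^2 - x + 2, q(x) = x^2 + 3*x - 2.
<p,q> = -34/5

Expand the product: p(x)·q(x) = -2*x^4 - 7*x^3 + 3*x^2 + 8*x - 4.
∫_{-1}^{1} of each monomial x^k gives [2/(k+1) if k even, 0 if k odd]. Integrating term-by-term (or equivalently evaluating the antiderivative F(x) = -2*x^5/5 - 7*x^4/4 + x^3 + 4*x^2 - 4*x at the endpoints):
  F(1) − F(−1) = -23/20 − (113/20) = -34/5.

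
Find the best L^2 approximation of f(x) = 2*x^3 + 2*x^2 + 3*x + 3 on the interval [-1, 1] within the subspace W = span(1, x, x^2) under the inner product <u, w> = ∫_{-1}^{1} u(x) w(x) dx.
g(x) = 2*x^2 + 21*x/5 + 3

The best approximation g ∈ W is the orthogonal projection of f onto W. Writing g = a_0 + a_1 x + a_2 x^2, the coefficients solve the normal equations G · a = b where
  G_{ij} = <φ_i, φ_j> and b_i = <f, φ_i>, with φ_0 = 1, φ_1 = x, φ_2 = x^2.
G =
  [2, 0, 2/3]
  [0, 2/3, 0]
  [2/3, 0, 2/5],
b = (22/3, 14/5, 14/5).
Solving gives a_0 = 3, a_1 = 21/5, a_2 = 2, so
  g(x) = 2*x^2 + 21*x/5 + 3.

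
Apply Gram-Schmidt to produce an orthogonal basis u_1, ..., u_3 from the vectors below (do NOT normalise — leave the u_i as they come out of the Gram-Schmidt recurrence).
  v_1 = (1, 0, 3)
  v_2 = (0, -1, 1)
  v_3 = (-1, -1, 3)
Orthogonal basis:
  u_1 = (1, 0, 3)
  u_2 = (-3/10, -1, 1/10)
  u_3 = (-15/11, 5/11, 5/11)

Apply the Gram-Schmidt recurrence
  u_1 = v_1
  u_i = v_i − Σ_{j<i} ((v_i · u_j) / (u_j · u_j)) · u_j.

Step by step this gives:
  u_1 = (1, 0, 3)
  u_2 = (-3/10, -1, 1/10)
  u_3 = (-15/11, 5/11, 5/11)

Orthogonality check:
  u_2 · u_1 = 0 (should be 0)
  u_3 · u_1 = 0 (should be 0)
  u_3 · u_2 = 0 (should be 0)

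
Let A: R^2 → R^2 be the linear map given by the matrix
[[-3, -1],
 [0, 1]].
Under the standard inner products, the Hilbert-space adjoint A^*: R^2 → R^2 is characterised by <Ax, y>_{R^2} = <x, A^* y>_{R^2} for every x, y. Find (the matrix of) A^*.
A^* = A^T =
[[-3, 0],
 [-1, 1]]

For real matrices with standard dot products, the defining identity <Ax, y> = <x, A^* y> gives (Ax)^T y = x^T (A^*) y, i.e. x^T A^T y = x^T (A^*) y. Since this holds for all x, y, we must have A^* = A^T. Therefore
A^* =
[[-3, 0],
 [-1, 1]].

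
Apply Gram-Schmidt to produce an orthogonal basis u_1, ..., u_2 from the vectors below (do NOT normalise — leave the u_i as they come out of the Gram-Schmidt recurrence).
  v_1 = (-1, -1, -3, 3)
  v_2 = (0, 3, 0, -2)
Orthogonal basis:
  u_1 = (-1, -1, -3, 3)
  u_2 = (-9/20, 51/20, -27/20, -13/20)

Apply the Gram-Schmidt recurrence
  u_1 = v_1
  u_i = v_i − Σ_{j<i} ((v_i · u_j) / (u_j · u_j)) · u_j.

Step by step this gives:
  u_1 = (-1, -1, -3, 3)
  u_2 = (-9/20, 51/20, -27/20, -13/20)

Orthogonality check:
  u_2 · u_1 = 0 (should be 0)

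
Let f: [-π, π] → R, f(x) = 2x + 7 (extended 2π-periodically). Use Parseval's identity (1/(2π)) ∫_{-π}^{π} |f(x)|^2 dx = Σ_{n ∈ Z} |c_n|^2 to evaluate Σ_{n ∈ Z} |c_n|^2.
Σ |c_n|^2 = 4π^2/3 + 49

Expand and integrate term by term over [-π, π]:
  ∫ (2x)^2 dx = 4·(2π^3/3); ∫ 2·2·(7)·x dx = 0 (odd integrand); ∫ 7^2 dx = 49·2π.
So (1/(2π)) ∫_{-π}^{π} (2x + 7)^2 dx = 4π^2/3 + 49 = 4π^2/3 + 49.
Parseval ⇒ Σ |c_n|^2 = 4π^2/3 + 49.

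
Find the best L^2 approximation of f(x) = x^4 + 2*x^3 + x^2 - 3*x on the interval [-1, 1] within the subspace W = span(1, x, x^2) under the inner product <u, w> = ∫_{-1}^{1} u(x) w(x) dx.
g(x) = 13*x^2/7 - 9*x/5 - 3/35

The best approximation g ∈ W is the orthogonal projection of f onto W. Writing g = a_0 + a_1 x + a_2 x^2, the coefficients solve the normal equations G · a = b where
  G_{ij} = <φ_i, φ_j> and b_i = <f, φ_i>, with φ_0 = 1, φ_1 = x, φ_2 = x^2.
G =
  [2, 0, 2/3]
  [0, 2/3, 0]
  [2/3, 0, 2/5],
b = (16/15, -6/5, 24/35).
Solving gives a_0 = -3/35, a_1 = -9/5, a_2 = 13/7, so
  g(x) = 13*x^2/7 - 9*x/5 - 3/35.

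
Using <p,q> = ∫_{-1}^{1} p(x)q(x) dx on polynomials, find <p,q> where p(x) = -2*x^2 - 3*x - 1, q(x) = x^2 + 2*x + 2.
<p,q> = -182/15

Expand the product: p(x)·q(x) = -2*x^4 - 7*x^3 - 11*x^2 - 8*x - 2.
∫_{-1}^{1} of each monomial x^k gives [2/(k+1) if k even, 0 if k odd]. Integrating term-by-term (or equivalently evaluating the antiderivative F(x) = -2*x^5/5 - 7*x^4/4 - 11*x^3/3 - 4*x^2 - 2*x at the endpoints):
  F(1) − F(−1) = -709/60 − (19/60) = -182/15.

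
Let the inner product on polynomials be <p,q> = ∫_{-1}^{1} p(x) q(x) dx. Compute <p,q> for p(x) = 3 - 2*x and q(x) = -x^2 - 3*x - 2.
<p,q> = -10

Expand the product: p(x)·q(x) = 2*x^3 + 3*x^2 - 5*x - 6.
∫_{-1}^{1} of each monomial x^k gives [2/(k+1) if k even, 0 if k odd]. Integrating term-by-term (or equivalently evaluating the antiderivative F(x) = x^4/2 + x^3 - 5*x^2/2 - 6*x at the endpoints):
  F(1) − F(−1) = -7 − (3) = -10.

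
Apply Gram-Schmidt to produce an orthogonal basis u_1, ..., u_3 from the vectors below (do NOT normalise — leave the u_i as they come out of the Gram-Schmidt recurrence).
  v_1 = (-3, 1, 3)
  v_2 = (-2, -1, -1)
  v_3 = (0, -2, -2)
Orthogonal basis:
  u_1 = (-3, 1, 3)
  u_2 = (-32/19, -21/19, -25/19)
  u_3 = (8/55, -36/55, 4/11)

Apply the Gram-Schmidt recurrence
  u_1 = v_1
  u_i = v_i − Σ_{j<i} ((v_i · u_j) / (u_j · u_j)) · u_j.

Step by step this gives:
  u_1 = (-3, 1, 3)
  u_2 = (-32/19, -21/19, -25/19)
  u_3 = (8/55, -36/55, 4/11)

Orthogonality check:
  u_2 · u_1 = 0 (should be 0)
  u_3 · u_1 = 0 (should be 0)
  u_3 · u_2 = 0 (should be 0)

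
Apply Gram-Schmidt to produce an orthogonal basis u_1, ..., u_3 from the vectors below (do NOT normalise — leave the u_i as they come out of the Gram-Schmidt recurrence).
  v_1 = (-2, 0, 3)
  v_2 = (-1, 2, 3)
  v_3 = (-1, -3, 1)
Orthogonal basis:
  u_1 = (-2, 0, 3)
  u_2 = (9/13, 2, 6/13)
  u_3 = (42/61, -21/61, 28/61)

Apply the Gram-Schmidt recurrence
  u_1 = v_1
  u_i = v_i − Σ_{j<i} ((v_i · u_j) / (u_j · u_j)) · u_j.

Step by step this gives:
  u_1 = (-2, 0, 3)
  u_2 = (9/13, 2, 6/13)
  u_3 = (42/61, -21/61, 28/61)

Orthogonality check:
  u_2 · u_1 = 0 (should be 0)
  u_3 · u_1 = 0 (should be 0)
  u_3 · u_2 = 0 (should be 0)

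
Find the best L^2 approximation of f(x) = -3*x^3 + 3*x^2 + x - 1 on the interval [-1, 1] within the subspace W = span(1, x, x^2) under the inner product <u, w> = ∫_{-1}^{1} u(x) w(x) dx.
g(x) = 3*x^2 - 4*x/5 - 1

The best approximation g ∈ W is the orthogonal projection of f onto W. Writing g = a_0 + a_1 x + a_2 x^2, the coefficients solve the normal equations G · a = b where
  G_{ij} = <φ_i, φ_j> and b_i = <f, φ_i>, with φ_0 = 1, φ_1 = x, φ_2 = x^2.
G =
  [2, 0, 2/3]
  [0, 2/3, 0]
  [2/3, 0, 2/5],
b = (0, -8/15, 8/15).
Solving gives a_0 = -1, a_1 = -4/5, a_2 = 3, so
  g(x) = 3*x^2 - 4*x/5 - 1.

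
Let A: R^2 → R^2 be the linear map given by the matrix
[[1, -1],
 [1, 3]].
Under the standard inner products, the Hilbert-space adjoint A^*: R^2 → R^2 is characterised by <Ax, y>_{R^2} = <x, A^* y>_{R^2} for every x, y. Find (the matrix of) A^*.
A^* = A^T =
[[1, 1],
 [-1, 3]]

For real matrices with standard dot products, the defining identity <Ax, y> = <x, A^* y> gives (Ax)^T y = x^T (A^*) y, i.e. x^T A^T y = x^T (A^*) y. Since this holds for all x, y, we must have A^* = A^T. Therefore
A^* =
[[1, 1],
 [-1, 3]].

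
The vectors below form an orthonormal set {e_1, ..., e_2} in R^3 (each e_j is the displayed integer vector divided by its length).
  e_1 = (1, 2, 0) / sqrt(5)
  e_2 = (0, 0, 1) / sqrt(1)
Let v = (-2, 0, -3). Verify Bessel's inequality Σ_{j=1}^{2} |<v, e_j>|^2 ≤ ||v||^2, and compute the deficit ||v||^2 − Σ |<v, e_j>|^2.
Σ |<v, e_j>|^2 = 49/5; ||v||^2 = 13; deficit = 16/5

Write each e_j = u_j / sqrt(<u_j, u_j>) where u_j is the displayed integer vector. Then <v, e_j> = <v, u_j> / sqrt(<u_j, u_j>), so |<v, e_j>|^2 = <v, u_j>^2 / <u_j, u_j>.
Coefficients: <v, e_1> = -2/sqrt(5), <v, e_2> = -3/sqrt(1).
Square and sum: Σ |<v, e_j>|^2 = 49/5.
Compute ||v||^2 = v·v = 13.
Deficit = 13 − 49/5 = 16/5 ≥ 0, confirming Bessel's inequality. (The deficit equals ||v − Σ <v,e_j> e_j||^2, the squared distance from v to span{e_j}.)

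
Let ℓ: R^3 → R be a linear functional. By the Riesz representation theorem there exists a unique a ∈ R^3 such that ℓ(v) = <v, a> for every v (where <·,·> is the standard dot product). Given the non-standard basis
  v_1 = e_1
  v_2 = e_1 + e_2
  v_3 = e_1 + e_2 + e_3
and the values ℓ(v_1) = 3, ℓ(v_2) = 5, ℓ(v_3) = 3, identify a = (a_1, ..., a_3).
a = (3, 2, -2)

Write a = (a_1, ..., a_3) in the standard basis. For each basis vector v_i, ℓ(v_i) = <v_i, a> is a linear equation in the a_j's. Collect the n equations into a matrix system V a = ℓ, where row i of V is v_i (expressed in the standard basis). Since V is invertible (lower-triangular with 1s on the diagonal, up to permutation), solve by back-substitution:
  V =
[[1, 0, 0],
 [1, 1, 0],
 [1, 1, 1]]
  V a = (3, 5, 3)
Solving gives a = (3, 2, -2).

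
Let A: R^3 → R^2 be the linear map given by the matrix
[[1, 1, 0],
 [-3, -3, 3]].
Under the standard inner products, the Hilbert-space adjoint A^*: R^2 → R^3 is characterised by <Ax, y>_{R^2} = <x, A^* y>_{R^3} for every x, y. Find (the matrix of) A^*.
A^* = A^T =
[[1, -3],
 [1, -3],
 [0, 3]]

For real matrices with standard dot products, the defining identity <Ax, y> = <x, A^* y> gives (Ax)^T y = x^T (A^*) y, i.e. x^T A^T y = x^T (A^*) y. Since this holds for all x, y, we must have A^* = A^T. Therefore
A^* =
[[1, -3],
 [1, -3],
 [0, 3]].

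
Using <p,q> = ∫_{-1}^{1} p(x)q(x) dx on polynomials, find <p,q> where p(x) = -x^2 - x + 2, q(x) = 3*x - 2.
<p,q> = -26/3

Expand the product: p(x)·q(x) = -3*x^3 - x^2 + 8*x - 4.
∫_{-1}^{1} of each monomial x^k gives [2/(k+1) if k even, 0 if k odd]. Integrating term-by-term (or equivalently evaluating the antiderivative F(x) = -3*x^4/4 - x^3/3 + 4*x^2 - 4*x at the endpoints):
  F(1) − F(−1) = -13/12 − (91/12) = -26/3.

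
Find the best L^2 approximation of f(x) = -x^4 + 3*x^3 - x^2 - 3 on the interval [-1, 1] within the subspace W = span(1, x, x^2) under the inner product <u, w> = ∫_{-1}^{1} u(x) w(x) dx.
g(x) = -13*x^2/7 + 9*x/5 - 102/35

The best approximation g ∈ W is the orthogonal projection of f onto W. Writing g = a_0 + a_1 x + a_2 x^2, the coefficients solve the normal equations G · a = b where
  G_{ij} = <φ_i, φ_j> and b_i = <f, φ_i>, with φ_0 = 1, φ_1 = x, φ_2 = x^2.
G =
  [2, 0, 2/3]
  [0, 2/3, 0]
  [2/3, 0, 2/5],
b = (-106/15, 6/5, -94/35).
Solving gives a_0 = -102/35, a_1 = 9/5, a_2 = -13/7, so
  g(x) = -13*x^2/7 + 9*x/5 - 102/35.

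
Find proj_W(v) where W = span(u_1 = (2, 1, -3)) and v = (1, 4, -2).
proj_W(v) = (12/7, 6/7, -18/7)

Set up U = [u_1 | ... | u_1] ∈ R^(3×1). The projector onto W = col(U) is P = U (U^T U)^(-1) U^T.
Compute U^T U =
  [14],
and U^T v = (12).
Solve U^T U · c = U^T v for the coefficients: c = (6/7). The projection is proj_W(v) = U c.
Check: (v - proj_W(v)) · u_1 = 0  (should be 0).
Result: proj_W(v) = (12/7, 6/7, -18/7).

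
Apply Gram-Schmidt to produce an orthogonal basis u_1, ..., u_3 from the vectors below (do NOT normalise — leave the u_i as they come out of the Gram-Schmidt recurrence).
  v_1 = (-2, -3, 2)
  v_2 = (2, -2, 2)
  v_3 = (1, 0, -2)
Orthogonal basis:
  u_1 = (-2, -3, 2)
  u_2 = (46/17, -16/17, 22/17)
  u_3 = (11/42, -22/21, -55/42)

Apply the Gram-Schmidt recurrence
  u_1 = v_1
  u_i = v_i − Σ_{j<i} ((v_i · u_j) / (u_j · u_j)) · u_j.

Step by step this gives:
  u_1 = (-2, -3, 2)
  u_2 = (46/17, -16/17, 22/17)
  u_3 = (11/42, -22/21, -55/42)

Orthogonality check:
  u_2 · u_1 = 0 (should be 0)
  u_3 · u_1 = 0 (should be 0)
  u_3 · u_2 = 0 (should be 0)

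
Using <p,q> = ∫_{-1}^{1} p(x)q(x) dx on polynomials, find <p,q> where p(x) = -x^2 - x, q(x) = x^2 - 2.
<p,q> = 14/15

Expand the product: p(x)·q(x) = -x^4 - x^3 + 2*x^2 + 2*x.
∫_{-1}^{1} of each monomial x^k gives [2/(k+1) if k even, 0 if k odd]. Integrating term-by-term (or equivalently evaluating the antiderivative F(x) = -x^5/5 - x^4/4 + 2*x^3/3 + x^2 at the endpoints):
  F(1) − F(−1) = 73/60 − (17/60) = 14/15.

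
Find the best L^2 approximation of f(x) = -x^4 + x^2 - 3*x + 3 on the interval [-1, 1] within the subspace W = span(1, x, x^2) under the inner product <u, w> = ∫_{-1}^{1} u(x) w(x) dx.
g(x) = x^2/7 - 3*x + 108/35

The best approximation g ∈ W is the orthogonal projection of f onto W. Writing g = a_0 + a_1 x + a_2 x^2, the coefficients solve the normal equations G · a = b where
  G_{ij} = <φ_i, φ_j> and b_i = <f, φ_i>, with φ_0 = 1, φ_1 = x, φ_2 = x^2.
G =
  [2, 0, 2/3]
  [0, 2/3, 0]
  [2/3, 0, 2/5],
b = (94/15, -2, 74/35).
Solving gives a_0 = 108/35, a_1 = -3, a_2 = 1/7, so
  g(x) = x^2/7 - 3*x + 108/35.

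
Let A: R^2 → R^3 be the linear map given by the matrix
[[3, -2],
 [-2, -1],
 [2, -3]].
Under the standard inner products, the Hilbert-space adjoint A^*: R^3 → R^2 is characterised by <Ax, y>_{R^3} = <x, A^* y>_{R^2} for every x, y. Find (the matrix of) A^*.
A^* = A^T =
[[3, -2, 2],
 [-2, -1, -3]]

For real matrices with standard dot products, the defining identity <Ax, y> = <x, A^* y> gives (Ax)^T y = x^T (A^*) y, i.e. x^T A^T y = x^T (A^*) y. Since this holds for all x, y, we must have A^* = A^T. Therefore
A^* =
[[3, -2, 2],
 [-2, -1, -3]].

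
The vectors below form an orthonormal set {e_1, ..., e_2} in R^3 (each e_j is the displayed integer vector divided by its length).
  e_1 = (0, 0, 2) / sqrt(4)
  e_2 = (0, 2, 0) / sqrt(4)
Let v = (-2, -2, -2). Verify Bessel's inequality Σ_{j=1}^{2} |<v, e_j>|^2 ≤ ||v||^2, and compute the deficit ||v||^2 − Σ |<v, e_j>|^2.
Σ |<v, e_j>|^2 = 8; ||v||^2 = 12; deficit = 4

Write each e_j = u_j / sqrt(<u_j, u_j>) where u_j is the displayed integer vector. Then <v, e_j> = <v, u_j> / sqrt(<u_j, u_j>), so |<v, e_j>|^2 = <v, u_j>^2 / <u_j, u_j>.
Coefficients: <v, e_1> = -4/sqrt(4), <v, e_2> = -4/sqrt(4).
Square and sum: Σ |<v, e_j>|^2 = 8.
Compute ||v||^2 = v·v = 12.
Deficit = 12 − 8 = 4 ≥ 0, confirming Bessel's inequality. (The deficit equals ||v − Σ <v,e_j> e_j||^2, the squared distance from v to span{e_j}.)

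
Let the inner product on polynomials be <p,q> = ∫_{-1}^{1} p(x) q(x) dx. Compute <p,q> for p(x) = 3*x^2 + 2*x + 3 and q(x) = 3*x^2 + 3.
<p,q> = 168/5

Expand the product: p(x)·q(x) = 9*x^4 + 6*x^3 + 18*x^2 + 6*x + 9.
∫_{-1}^{1} of each monomial x^k gives [2/(k+1) if k even, 0 if k odd]. Integrating term-by-term (or equivalently evaluating the antiderivative F(x) = 9*x^5/5 + 3*x^4/2 + 6*x^3 + 3*x^2 + 9*x at the endpoints):
  F(1) − F(−1) = 213/10 − (-123/10) = 168/5.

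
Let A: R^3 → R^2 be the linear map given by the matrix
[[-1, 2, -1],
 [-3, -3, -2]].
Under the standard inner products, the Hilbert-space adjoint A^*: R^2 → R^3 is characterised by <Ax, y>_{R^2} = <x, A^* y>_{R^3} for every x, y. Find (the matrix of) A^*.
A^* = A^T =
[[-1, -3],
 [2, -3],
 [-1, -2]]

For real matrices with standard dot products, the defining identity <Ax, y> = <x, A^* y> gives (Ax)^T y = x^T (A^*) y, i.e. x^T A^T y = x^T (A^*) y. Since this holds for all x, y, we must have A^* = A^T. Therefore
A^* =
[[-1, -3],
 [2, -3],
 [-1, -2]].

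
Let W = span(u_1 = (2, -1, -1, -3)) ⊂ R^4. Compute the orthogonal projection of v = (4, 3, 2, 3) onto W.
proj_W(v) = (-4/5, 2/5, 2/5, 6/5)

Set up U = [u_1 | ... | u_1] ∈ R^(4×1). The projector onto W = col(U) is P = U (U^T U)^(-1) U^T.
Compute U^T U =
  [15],
and U^T v = (-6).
Solve U^T U · c = U^T v for the coefficients: c = (-2/5). The projection is proj_W(v) = U c.
Check: (v - proj_W(v)) · u_1 = 0  (should be 0).
Result: proj_W(v) = (-4/5, 2/5, 2/5, 6/5).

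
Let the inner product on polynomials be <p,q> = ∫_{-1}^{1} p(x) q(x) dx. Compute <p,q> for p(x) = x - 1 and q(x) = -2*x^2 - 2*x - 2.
<p,q> = 4

Expand the product: p(x)·q(x) = 2 - 2*x^3.
∫_{-1}^{1} of each monomial x^k gives [2/(k+1) if k even, 0 if k odd]. Integrating term-by-term (or equivalently evaluating the antiderivative F(x) = -x^4/2 + 2*x at the endpoints):
  F(1) − F(−1) = 3/2 − (-5/2) = 4.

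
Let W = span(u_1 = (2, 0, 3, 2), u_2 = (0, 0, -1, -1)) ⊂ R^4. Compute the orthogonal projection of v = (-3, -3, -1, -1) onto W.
proj_W(v) = (-8/3, 0, -5/3, -1/3)

Set up U = [u_1 | ... | u_2] ∈ R^(4×2). The projector onto W = col(U) is P = U (U^T U)^(-1) U^T.
Compute U^T U =
  [17, -5]
  [-5, 2],
and U^T v = (-11, 2).
Solve U^T U · c = U^T v for the coefficients: c = (-4/3, -7/3). The projection is proj_W(v) = U c.
Check: (v - proj_W(v)) · u_1 = 0  (should be 0).
Check: (v - proj_W(v)) · u_2 = 0  (should be 0).
Result: proj_W(v) = (-8/3, 0, -5/3, -1/3).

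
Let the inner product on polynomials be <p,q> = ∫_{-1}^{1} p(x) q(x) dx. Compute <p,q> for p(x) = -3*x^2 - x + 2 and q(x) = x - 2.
<p,q> = -14/3

Expand the product: p(x)·q(x) = -3*x^3 + 5*x^2 + 4*x - 4.
∫_{-1}^{1} of each monomial x^k gives [2/(k+1) if k even, 0 if k odd]. Integrating term-by-term (or equivalently evaluating the antiderivative F(x) = -3*x^4/4 + 5*x^3/3 + 2*x^2 - 4*x at the endpoints):
  F(1) − F(−1) = -13/12 − (43/12) = -14/3.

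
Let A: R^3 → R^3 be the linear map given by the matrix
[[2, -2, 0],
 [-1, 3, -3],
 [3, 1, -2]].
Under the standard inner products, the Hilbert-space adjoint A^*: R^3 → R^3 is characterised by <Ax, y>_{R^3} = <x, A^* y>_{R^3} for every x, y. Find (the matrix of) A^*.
A^* = A^T =
[[2, -1, 3],
 [-2, 3, 1],
 [0, -3, -2]]

For real matrices with standard dot products, the defining identity <Ax, y> = <x, A^* y> gives (Ax)^T y = x^T (A^*) y, i.e. x^T A^T y = x^T (A^*) y. Since this holds for all x, y, we must have A^* = A^T. Therefore
A^* =
[[2, -1, 3],
 [-2, 3, 1],
 [0, -3, -2]].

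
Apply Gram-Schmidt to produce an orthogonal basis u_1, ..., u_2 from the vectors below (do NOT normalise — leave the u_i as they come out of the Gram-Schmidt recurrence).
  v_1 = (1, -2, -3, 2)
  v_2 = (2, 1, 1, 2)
Orthogonal basis:
  u_1 = (1, -2, -3, 2)
  u_2 = (35/18, 10/9, 7/6, 17/9)

Apply the Gram-Schmidt recurrence
  u_1 = v_1
  u_i = v_i − Σ_{j<i} ((v_i · u_j) / (u_j · u_j)) · u_j.

Step by step this gives:
  u_1 = (1, -2, -3, 2)
  u_2 = (35/18, 10/9, 7/6, 17/9)

Orthogonality check:
  u_2 · u_1 = 0 (should be 0)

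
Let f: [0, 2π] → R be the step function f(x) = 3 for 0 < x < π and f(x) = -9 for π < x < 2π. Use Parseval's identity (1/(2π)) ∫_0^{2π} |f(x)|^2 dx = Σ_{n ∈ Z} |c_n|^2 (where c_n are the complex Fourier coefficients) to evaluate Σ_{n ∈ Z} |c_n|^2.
Σ |c_n|^2 = 45

Parseval equates the L^2 energy of f (normalised by 1/(2π)) with the ℓ^2 sum of its Fourier coefficients: (1/(2π)) ∫_0^{2π} |f|^2 = Σ |c_n|^2.
Compute the left side: (1/(2π)) [∫_0^π 3^2 dx + ∫_π^{2π} (-9)^2 dx] = (1/(2π)) · (9π + 81π) = (9 + 81)/2 = 45.
So Σ_{n ∈ Z} |c_n|^2 = 45.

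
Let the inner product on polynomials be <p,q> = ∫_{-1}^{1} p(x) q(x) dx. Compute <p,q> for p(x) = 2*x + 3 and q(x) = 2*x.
<p,q> = 8/3

Expand the product: p(x)·q(x) = 4*x^2 + 6*x.
∫_{-1}^{1} of each monomial x^k gives [2/(k+1) if k even, 0 if k odd]. Integrating term-by-term (or equivalently evaluating the antiderivative F(x) = 4*x^3/3 + 3*x^2 at the endpoints):
  F(1) − F(−1) = 13/3 − (5/3) = 8/3.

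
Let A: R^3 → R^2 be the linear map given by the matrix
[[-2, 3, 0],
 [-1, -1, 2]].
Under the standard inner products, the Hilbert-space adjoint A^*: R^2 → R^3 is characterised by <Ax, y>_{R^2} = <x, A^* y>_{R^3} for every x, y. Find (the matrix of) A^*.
A^* = A^T =
[[-2, -1],
 [3, -1],
 [0, 2]]

For real matrices with standard dot products, the defining identity <Ax, y> = <x, A^* y> gives (Ax)^T y = x^T (A^*) y, i.e. x^T A^T y = x^T (A^*) y. Since this holds for all x, y, we must have A^* = A^T. Therefore
A^* =
[[-2, -1],
 [3, -1],
 [0, 2]].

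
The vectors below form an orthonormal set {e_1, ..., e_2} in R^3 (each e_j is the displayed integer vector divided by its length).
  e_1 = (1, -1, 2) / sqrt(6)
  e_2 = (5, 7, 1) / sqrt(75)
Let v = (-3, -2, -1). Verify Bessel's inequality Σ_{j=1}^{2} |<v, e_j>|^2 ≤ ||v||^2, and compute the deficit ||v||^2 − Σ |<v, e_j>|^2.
Σ |<v, e_j>|^2 = 27/2; ||v||^2 = 14; deficit = 1/2

Write each e_j = u_j / sqrt(<u_j, u_j>) where u_j is the displayed integer vector. Then <v, e_j> = <v, u_j> / sqrt(<u_j, u_j>), so |<v, e_j>|^2 = <v, u_j>^2 / <u_j, u_j>.
Coefficients: <v, e_1> = -3/sqrt(6), <v, e_2> = -30/sqrt(75).
Square and sum: Σ |<v, e_j>|^2 = 27/2.
Compute ||v||^2 = v·v = 14.
Deficit = 14 − 27/2 = 1/2 ≥ 0, confirming Bessel's inequality. (The deficit equals ||v − Σ <v,e_j> e_j||^2, the squared distance from v to span{e_j}.)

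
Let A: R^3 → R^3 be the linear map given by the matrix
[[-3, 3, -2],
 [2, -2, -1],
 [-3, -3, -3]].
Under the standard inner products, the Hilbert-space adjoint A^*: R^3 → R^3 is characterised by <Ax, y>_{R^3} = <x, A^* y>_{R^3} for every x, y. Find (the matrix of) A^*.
A^* = A^T =
[[-3, 2, -3],
 [3, -2, -3],
 [-2, -1, -3]]

For real matrices with standard dot products, the defining identity <Ax, y> = <x, A^* y> gives (Ax)^T y = x^T (A^*) y, i.e. x^T A^T y = x^T (A^*) y. Since this holds for all x, y, we must have A^* = A^T. Therefore
A^* =
[[-3, 2, -3],
 [3, -2, -3],
 [-2, -1, -3]].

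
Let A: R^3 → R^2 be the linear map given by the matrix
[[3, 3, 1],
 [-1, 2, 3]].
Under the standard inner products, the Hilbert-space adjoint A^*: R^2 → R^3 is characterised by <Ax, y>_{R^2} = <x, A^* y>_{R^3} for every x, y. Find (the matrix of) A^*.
A^* = A^T =
[[3, -1],
 [3, 2],
 [1, 3]]

For real matrices with standard dot products, the defining identity <Ax, y> = <x, A^* y> gives (Ax)^T y = x^T (A^*) y, i.e. x^T A^T y = x^T (A^*) y. Since this holds for all x, y, we must have A^* = A^T. Therefore
A^* =
[[3, -1],
 [3, 2],
 [1, 3]].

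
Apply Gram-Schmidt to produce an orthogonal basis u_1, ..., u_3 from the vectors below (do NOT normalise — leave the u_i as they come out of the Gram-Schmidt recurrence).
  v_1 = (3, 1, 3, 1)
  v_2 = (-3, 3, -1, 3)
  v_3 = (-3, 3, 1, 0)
Orthogonal basis:
  u_1 = (3, 1, 3, 1)
  u_2 = (-21/10, 33/10, -1/10, 33/10)
  u_3 = (-165/131, 147/131, 198/131, -246/131)

Apply the Gram-Schmidt recurrence
  u_1 = v_1
  u_i = v_i − Σ_{j<i} ((v_i · u_j) / (u_j · u_j)) · u_j.

Step by step this gives:
  u_1 = (3, 1, 3, 1)
  u_2 = (-21/10, 33/10, -1/10, 33/10)
  u_3 = (-165/131, 147/131, 198/131, -246/131)

Orthogonality check:
  u_2 · u_1 = 0 (should be 0)
  u_3 · u_1 = 0 (should be 0)
  u_3 · u_2 = 0 (should be 0)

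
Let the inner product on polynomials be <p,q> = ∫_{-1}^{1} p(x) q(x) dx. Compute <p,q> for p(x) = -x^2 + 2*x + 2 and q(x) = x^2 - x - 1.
<p,q> = -56/15

Expand the product: p(x)·q(x) = -x^4 + 3*x^3 + x^2 - 4*x - 2.
∫_{-1}^{1} of each monomial x^k gives [2/(k+1) if k even, 0 if k odd]. Integrating term-by-term (or equivalently evaluating the antiderivative F(x) = -x^5/5 + 3*x^4/4 + x^3/3 - 2*x^2 - 2*x at the endpoints):
  F(1) − F(−1) = -187/60 − (37/60) = -56/15.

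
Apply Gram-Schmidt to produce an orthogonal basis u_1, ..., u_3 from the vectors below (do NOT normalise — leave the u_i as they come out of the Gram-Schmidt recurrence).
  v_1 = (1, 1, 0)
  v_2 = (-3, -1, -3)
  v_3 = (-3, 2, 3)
Orthogonal basis:
  u_1 = (1, 1, 0)
  u_2 = (-1, 1, -3)
  u_3 = (-63/22, 63/22, 21/11)

Apply the Gram-Schmidt recurrence
  u_1 = v_1
  u_i = v_i − Σ_{j<i} ((v_i · u_j) / (u_j · u_j)) · u_j.

Step by step this gives:
  u_1 = (1, 1, 0)
  u_2 = (-1, 1, -3)
  u_3 = (-63/22, 63/22, 21/11)

Orthogonality check:
  u_2 · u_1 = 0 (should be 0)
  u_3 · u_1 = 0 (should be 0)
  u_3 · u_2 = 0 (should be 0)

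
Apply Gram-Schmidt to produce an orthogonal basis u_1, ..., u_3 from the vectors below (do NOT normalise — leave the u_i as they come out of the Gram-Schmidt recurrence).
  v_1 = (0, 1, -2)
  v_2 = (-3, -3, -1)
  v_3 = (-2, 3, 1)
Orthogonal basis:
  u_1 = (0, 1, -2)
  u_2 = (-3, -14/5, -7/5)
  u_3 = (-245/94, 105/47, 105/94)

Apply the Gram-Schmidt recurrence
  u_1 = v_1
  u_i = v_i − Σ_{j<i} ((v_i · u_j) / (u_j · u_j)) · u_j.

Step by step this gives:
  u_1 = (0, 1, -2)
  u_2 = (-3, -14/5, -7/5)
  u_3 = (-245/94, 105/47, 105/94)

Orthogonality check:
  u_2 · u_1 = 0 (should be 0)
  u_3 · u_1 = 0 (should be 0)
  u_3 · u_2 = 0 (should be 0)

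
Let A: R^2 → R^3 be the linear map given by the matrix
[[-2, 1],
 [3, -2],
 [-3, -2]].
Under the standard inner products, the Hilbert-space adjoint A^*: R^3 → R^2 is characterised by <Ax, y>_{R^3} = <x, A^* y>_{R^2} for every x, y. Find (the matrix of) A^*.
A^* = A^T =
[[-2, 3, -3],
 [1, -2, -2]]

For real matrices with standard dot products, the defining identity <Ax, y> = <x, A^* y> gives (Ax)^T y = x^T (A^*) y, i.e. x^T A^T y = x^T (A^*) y. Since this holds for all x, y, we must have A^* = A^T. Therefore
A^* =
[[-2, 3, -3],
 [1, -2, -2]].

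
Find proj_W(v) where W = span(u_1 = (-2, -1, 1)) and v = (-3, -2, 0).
proj_W(v) = (-8/3, -4/3, 4/3)

Set up U = [u_1 | ... | u_1] ∈ R^(3×1). The projector onto W = col(U) is P = U (U^T U)^(-1) U^T.
Compute U^T U =
  [6],
and U^T v = (8).
Solve U^T U · c = U^T v for the coefficients: c = (4/3). The projection is proj_W(v) = U c.
Check: (v - proj_W(v)) · u_1 = 0  (should be 0).
Result: proj_W(v) = (-8/3, -4/3, 4/3).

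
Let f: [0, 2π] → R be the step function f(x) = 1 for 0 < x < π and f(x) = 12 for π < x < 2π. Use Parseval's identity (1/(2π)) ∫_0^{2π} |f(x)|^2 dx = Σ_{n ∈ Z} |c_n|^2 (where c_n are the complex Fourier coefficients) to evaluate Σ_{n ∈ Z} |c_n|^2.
Σ |c_n|^2 = 145/2

Parseval equates the L^2 energy of f (normalised by 1/(2π)) with the ℓ^2 sum of its Fourier coefficients: (1/(2π)) ∫_0^{2π} |f|^2 = Σ |c_n|^2.
Compute the left side: (1/(2π)) [∫_0^π 1^2 dx + ∫_π^{2π} 12^2 dx] = (1/(2π)) · (1π + 144π) = (1 + 144)/2 = 145/2.
So Σ_{n ∈ Z} |c_n|^2 = 145/2.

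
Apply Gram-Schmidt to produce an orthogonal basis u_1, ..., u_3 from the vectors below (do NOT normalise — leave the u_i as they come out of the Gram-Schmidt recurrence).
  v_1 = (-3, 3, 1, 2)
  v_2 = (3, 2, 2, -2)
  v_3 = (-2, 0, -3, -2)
Orthogonal basis:
  u_1 = (-3, 3, 1, 2)
  u_2 = (54/23, 61/23, 51/23, -36/23)
  u_3 = (-266/229, 561/458, -935/458, -586/229)

Apply the Gram-Schmidt recurrence
  u_1 = v_1
  u_i = v_i − Σ_{j<i} ((v_i · u_j) / (u_j · u_j)) · u_j.

Step by step this gives:
  u_1 = (-3, 3, 1, 2)
  u_2 = (54/23, 61/23, 51/23, -36/23)
  u_3 = (-266/229, 561/458, -935/458, -586/229)

Orthogonality check:
  u_2 · u_1 = 0 (should be 0)
  u_3 · u_1 = 0 (should be 0)
  u_3 · u_2 = 0 (should be 0)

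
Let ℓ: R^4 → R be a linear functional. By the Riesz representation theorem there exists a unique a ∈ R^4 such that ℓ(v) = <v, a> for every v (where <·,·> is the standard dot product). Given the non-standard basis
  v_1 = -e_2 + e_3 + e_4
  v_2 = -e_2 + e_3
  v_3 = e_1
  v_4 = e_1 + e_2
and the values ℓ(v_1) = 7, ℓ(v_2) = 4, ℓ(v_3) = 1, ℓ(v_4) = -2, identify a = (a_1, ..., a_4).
a = (1, -3, 1, 3)

Write a = (a_1, ..., a_4) in the standard basis. For each basis vector v_i, ℓ(v_i) = <v_i, a> is a linear equation in the a_j's. Collect the n equations into a matrix system V a = ℓ, where row i of V is v_i (expressed in the standard basis). Since V is invertible (lower-triangular with 1s on the diagonal, up to permutation), solve by back-substitution:
  V =
[[0, -1, 1, 1],
 [0, -1, 1, 0],
 [1, 0, 0, 0],
 [1, 1, 0, 0]]
  V a = (7, 4, 1, -2)
Solving gives a = (1, -3, 1, 3).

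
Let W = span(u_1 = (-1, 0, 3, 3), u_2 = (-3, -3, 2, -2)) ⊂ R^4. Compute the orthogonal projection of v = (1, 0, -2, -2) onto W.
proj_W(v) = (383/485, 54/485, -1023/485, -951/485)

Set up U = [u_1 | ... | u_2] ∈ R^(4×2). The projector onto W = col(U) is P = U (U^T U)^(-1) U^T.
Compute U^T U =
  [19, 3]
  [3, 26],
and U^T v = (-13, -3).
Solve U^T U · c = U^T v for the coefficients: c = (-329/485, -18/485). The projection is proj_W(v) = U c.
Check: (v - proj_W(v)) · u_1 = 0  (should be 0).
Check: (v - proj_W(v)) · u_2 = 0  (should be 0).
Result: proj_W(v) = (383/485, 54/485, -1023/485, -951/485).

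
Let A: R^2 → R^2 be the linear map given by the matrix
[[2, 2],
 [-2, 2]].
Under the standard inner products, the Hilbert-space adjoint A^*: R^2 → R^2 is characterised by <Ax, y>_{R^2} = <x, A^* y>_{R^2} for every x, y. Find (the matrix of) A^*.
A^* = A^T =
[[2, -2],
 [2, 2]]

For real matrices with standard dot products, the defining identity <Ax, y> = <x, A^* y> gives (Ax)^T y = x^T (A^*) y, i.e. x^T A^T y = x^T (A^*) y. Since this holds for all x, y, we must have A^* = A^T. Therefore
A^* =
[[2, -2],
 [2, 2]].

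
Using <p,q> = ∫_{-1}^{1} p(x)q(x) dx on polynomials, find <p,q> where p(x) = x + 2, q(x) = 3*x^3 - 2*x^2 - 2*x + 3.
<p,q> = 46/5

Expand the product: p(x)·q(x) = 3*x^4 + 4*x^3 - 6*x^2 - x + 6.
∫_{-1}^{1} of each monomial x^k gives [2/(k+1) if k even, 0 if k odd]. Integrating term-by-term (or equivalently evaluating the antiderivative F(x) = 3*x^5/5 + x^4 - 2*x^3 - x^2/2 + 6*x at the endpoints):
  F(1) − F(−1) = 51/10 − (-41/10) = 46/5.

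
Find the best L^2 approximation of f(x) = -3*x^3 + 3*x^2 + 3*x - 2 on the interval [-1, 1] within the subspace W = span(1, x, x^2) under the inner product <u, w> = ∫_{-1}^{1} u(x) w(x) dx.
g(x) = 3*x^2 + 6*x/5 - 2

The best approximation g ∈ W is the orthogonal projection of f onto W. Writing g = a_0 + a_1 x + a_2 x^2, the coefficients solve the normal equations G · a = b where
  G_{ij} = <φ_i, φ_j> and b_i = <f, φ_i>, with φ_0 = 1, φ_1 = x, φ_2 = x^2.
G =
  [2, 0, 2/3]
  [0, 2/3, 0]
  [2/3, 0, 2/5],
b = (-2, 4/5, -2/15).
Solving gives a_0 = -2, a_1 = 6/5, a_2 = 3, so
  g(x) = 3*x^2 + 6*x/5 - 2.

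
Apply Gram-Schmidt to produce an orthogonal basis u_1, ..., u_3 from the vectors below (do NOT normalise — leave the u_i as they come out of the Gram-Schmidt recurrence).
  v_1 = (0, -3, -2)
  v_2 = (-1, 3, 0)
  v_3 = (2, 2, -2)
Orthogonal basis:
  u_1 = (0, -3, -2)
  u_2 = (-1, 12/13, -18/13)
  u_3 = (132/49, 44/49, -66/49)

Apply the Gram-Schmidt recurrence
  u_1 = v_1
  u_i = v_i − Σ_{j<i} ((v_i · u_j) / (u_j · u_j)) · u_j.

Step by step this gives:
  u_1 = (0, -3, -2)
  u_2 = (-1, 12/13, -18/13)
  u_3 = (132/49, 44/49, -66/49)

Orthogonality check:
  u_2 · u_1 = 0 (should be 0)
  u_3 · u_1 = 0 (should be 0)
  u_3 · u_2 = 0 (should be 0)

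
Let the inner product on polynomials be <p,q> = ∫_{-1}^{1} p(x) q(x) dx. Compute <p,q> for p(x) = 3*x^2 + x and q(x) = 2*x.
<p,q> = 4/3

Expand the product: p(x)·q(x) = 6*x^3 + 2*x^2.
∫_{-1}^{1} of each monomial x^k gives [2/(k+1) if k even, 0 if k odd]. Integrating term-by-term (or equivalently evaluating the antiderivative F(x) = 3*x^4/2 + 2*x^3/3 at the endpoints):
  F(1) − F(−1) = 13/6 − (5/6) = 4/3.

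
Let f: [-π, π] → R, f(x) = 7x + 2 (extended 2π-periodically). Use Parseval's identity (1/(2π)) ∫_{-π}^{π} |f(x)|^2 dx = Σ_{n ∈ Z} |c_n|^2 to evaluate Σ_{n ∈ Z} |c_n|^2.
Σ |c_n|^2 = 49π^2/3 + 4

Expand and integrate term by term over [-π, π]:
  ∫ (7x)^2 dx = 49·(2π^3/3); ∫ 2·7·(2)·x dx = 0 (odd integrand); ∫ 2^2 dx = 4·2π.
So (1/(2π)) ∫_{-π}^{π} (7x + 2)^2 dx = 49π^2/3 + 4 = 49π^2/3 + 4.
Parseval ⇒ Σ |c_n|^2 = 49π^2/3 + 4.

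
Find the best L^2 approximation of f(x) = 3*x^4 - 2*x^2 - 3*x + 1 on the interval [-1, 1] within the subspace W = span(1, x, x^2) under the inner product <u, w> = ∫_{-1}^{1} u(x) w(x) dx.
g(x) = 4*x^2/7 - 3*x + 26/35

The best approximation g ∈ W is the orthogonal projection of f onto W. Writing g = a_0 + a_1 x + a_2 x^2, the coefficients solve the normal equations G · a = b where
  G_{ij} = <φ_i, φ_j> and b_i = <f, φ_i>, with φ_0 = 1, φ_1 = x, φ_2 = x^2.
G =
  [2, 0, 2/3]
  [0, 2/3, 0]
  [2/3, 0, 2/5],
b = (28/15, -2, 76/105).
Solving gives a_0 = 26/35, a_1 = -3, a_2 = 4/7, so
  g(x) = 4*x^2/7 - 3*x + 26/35.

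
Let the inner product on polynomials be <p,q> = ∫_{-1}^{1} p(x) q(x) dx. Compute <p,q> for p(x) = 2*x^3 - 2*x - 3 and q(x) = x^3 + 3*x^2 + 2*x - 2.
<p,q> = 494/105

Expand the product: p(x)·q(x) = 2*x^6 + 6*x^5 + 2*x^4 - 13*x^3 - 13*x^2 - 2*x + 6.
∫_{-1}^{1} of each monomial x^k gives [2/(k+1) if k even, 0 if k odd]. Integrating term-by-term (or equivalently evaluating the antiderivative F(x) = 2*x^7/7 + x^6 + 2*x^5/5 - 13*x^4/4 - 13*x^3/3 - x^2 + 6*x at the endpoints):
  F(1) − F(−1) = -377/420 − (-2353/420) = 494/105.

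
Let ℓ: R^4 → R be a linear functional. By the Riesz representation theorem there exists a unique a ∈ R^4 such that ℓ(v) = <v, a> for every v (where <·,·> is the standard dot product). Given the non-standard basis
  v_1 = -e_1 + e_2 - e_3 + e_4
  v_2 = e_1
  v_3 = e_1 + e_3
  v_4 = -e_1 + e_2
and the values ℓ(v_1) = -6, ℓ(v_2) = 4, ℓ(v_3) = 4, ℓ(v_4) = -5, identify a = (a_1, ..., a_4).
a = (4, -1, 0, -1)

Write a = (a_1, ..., a_4) in the standard basis. For each basis vector v_i, ℓ(v_i) = <v_i, a> is a linear equation in the a_j's. Collect the n equations into a matrix system V a = ℓ, where row i of V is v_i (expressed in the standard basis). Since V is invertible (lower-triangular with 1s on the diagonal, up to permutation), solve by back-substitution:
  V =
[[-1, 1, -1, 1],
 [1, 0, 0, 0],
 [1, 0, 1, 0],
 [-1, 1, 0, 0]]
  V a = (-6, 4, 4, -5)
Solving gives a = (4, -1, 0, -1).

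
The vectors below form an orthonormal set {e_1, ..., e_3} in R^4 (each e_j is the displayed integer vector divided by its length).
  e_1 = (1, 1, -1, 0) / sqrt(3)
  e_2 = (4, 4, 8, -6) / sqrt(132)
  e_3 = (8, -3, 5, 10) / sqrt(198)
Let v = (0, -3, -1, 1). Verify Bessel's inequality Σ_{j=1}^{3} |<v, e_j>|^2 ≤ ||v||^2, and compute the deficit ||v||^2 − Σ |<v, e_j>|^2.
Σ |<v, e_j>|^2 = 67/9; ||v||^2 = 11; deficit = 32/9

Write each e_j = u_j / sqrt(<u_j, u_j>) where u_j is the displayed integer vector. Then <v, e_j> = <v, u_j> / sqrt(<u_j, u_j>), so |<v, e_j>|^2 = <v, u_j>^2 / <u_j, u_j>.
Coefficients: <v, e_1> = -2/sqrt(3), <v, e_2> = -26/sqrt(132), <v, e_3> = 14/sqrt(198).
Square and sum: Σ |<v, e_j>|^2 = 67/9.
Compute ||v||^2 = v·v = 11.
Deficit = 11 − 67/9 = 32/9 ≥ 0, confirming Bessel's inequality. (The deficit equals ||v − Σ <v,e_j> e_j||^2, the squared distance from v to span{e_j}.)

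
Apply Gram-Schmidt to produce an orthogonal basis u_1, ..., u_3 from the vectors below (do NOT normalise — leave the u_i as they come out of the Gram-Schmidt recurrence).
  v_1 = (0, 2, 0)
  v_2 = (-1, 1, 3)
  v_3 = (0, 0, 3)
Orthogonal basis:
  u_1 = (0, 2, 0)
  u_2 = (-1, 0, 3)
  u_3 = (9/10, 0, 3/10)

Apply the Gram-Schmidt recurrence
  u_1 = v_1
  u_i = v_i − Σ_{j<i} ((v_i · u_j) / (u_j · u_j)) · u_j.

Step by step this gives:
  u_1 = (0, 2, 0)
  u_2 = (-1, 0, 3)
  u_3 = (9/10, 0, 3/10)

Orthogonality check:
  u_2 · u_1 = 0 (should be 0)
  u_3 · u_1 = 0 (should be 0)
  u_3 · u_2 = 0 (should be 0)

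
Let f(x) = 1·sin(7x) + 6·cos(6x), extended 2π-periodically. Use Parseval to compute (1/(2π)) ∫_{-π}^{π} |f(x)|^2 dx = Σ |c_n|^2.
Σ |c_n|^2 = 37/2

Expand |f|^2 and use orthogonality of {sin(nx), cos(mx)} on [-π, π]:
  ∫_{-π}^{π} sin(nx)^2 dx = π, ∫ cos(mx)^2 dx = π, and cross terms integrate to 0.
So ∫_{-π}^{π} f(x)^2 dx = 1^2 · π + 6^2 · π = (1 + 36)π.
Divide by 2π: (1 + 36)/2 = 37/2.
By Parseval, this equals Σ |c_n|^2.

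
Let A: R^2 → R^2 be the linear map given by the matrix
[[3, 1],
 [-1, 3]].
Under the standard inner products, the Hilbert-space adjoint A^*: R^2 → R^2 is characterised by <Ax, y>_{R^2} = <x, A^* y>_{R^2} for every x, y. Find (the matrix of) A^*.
A^* = A^T =
[[3, -1],
 [1, 3]]

For real matrices with standard dot products, the defining identity <Ax, y> = <x, A^* y> gives (Ax)^T y = x^T (A^*) y, i.e. x^T A^T y = x^T (A^*) y. Since this holds for all x, y, we must have A^* = A^T. Therefore
A^* =
[[3, -1],
 [1, 3]].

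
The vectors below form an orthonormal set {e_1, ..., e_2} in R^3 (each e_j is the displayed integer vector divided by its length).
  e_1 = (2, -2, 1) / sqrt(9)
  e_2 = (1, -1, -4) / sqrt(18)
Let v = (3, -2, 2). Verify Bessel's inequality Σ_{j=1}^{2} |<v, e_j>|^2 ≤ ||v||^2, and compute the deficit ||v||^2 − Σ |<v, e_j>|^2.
Σ |<v, e_j>|^2 = 33/2; ||v||^2 = 17; deficit = 1/2

Write each e_j = u_j / sqrt(<u_j, u_j>) where u_j is the displayed integer vector. Then <v, e_j> = <v, u_j> / sqrt(<u_j, u_j>), so |<v, e_j>|^2 = <v, u_j>^2 / <u_j, u_j>.
Coefficients: <v, e_1> = 12/sqrt(9), <v, e_2> = -3/sqrt(18).
Square and sum: Σ |<v, e_j>|^2 = 33/2.
Compute ||v||^2 = v·v = 17.
Deficit = 17 − 33/2 = 1/2 ≥ 0, confirming Bessel's inequality. (The deficit equals ||v − Σ <v,e_j> e_j||^2, the squared distance from v to span{e_j}.)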